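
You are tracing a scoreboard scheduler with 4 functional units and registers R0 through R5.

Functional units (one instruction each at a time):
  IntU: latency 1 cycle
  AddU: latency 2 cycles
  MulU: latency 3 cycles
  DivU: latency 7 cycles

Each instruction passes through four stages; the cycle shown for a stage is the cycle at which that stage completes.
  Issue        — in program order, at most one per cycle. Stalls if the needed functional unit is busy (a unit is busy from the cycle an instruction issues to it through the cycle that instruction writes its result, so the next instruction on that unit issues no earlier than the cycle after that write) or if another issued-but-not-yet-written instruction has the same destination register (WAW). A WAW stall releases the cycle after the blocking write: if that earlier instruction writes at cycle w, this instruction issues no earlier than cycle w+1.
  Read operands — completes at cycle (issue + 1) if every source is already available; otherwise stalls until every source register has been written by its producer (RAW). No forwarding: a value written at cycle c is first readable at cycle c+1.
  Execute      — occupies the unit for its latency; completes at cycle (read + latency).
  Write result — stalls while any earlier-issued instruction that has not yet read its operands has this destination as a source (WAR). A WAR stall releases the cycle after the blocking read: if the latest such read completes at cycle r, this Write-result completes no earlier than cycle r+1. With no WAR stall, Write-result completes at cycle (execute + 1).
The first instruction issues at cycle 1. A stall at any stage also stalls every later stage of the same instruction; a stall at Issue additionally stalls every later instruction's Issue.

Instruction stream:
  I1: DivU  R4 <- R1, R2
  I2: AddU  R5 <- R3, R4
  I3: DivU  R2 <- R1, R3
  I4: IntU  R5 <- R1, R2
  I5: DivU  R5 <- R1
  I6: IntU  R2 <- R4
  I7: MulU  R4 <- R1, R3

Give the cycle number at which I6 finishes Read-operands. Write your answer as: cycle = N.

c1: I1→DivU
c2: I1 RO · I2→AddU
c9: I1 EX
c10: I1 WR R4
c11: I2 RO · I3→DivU
c12: I3 RO
c13: I2 EX
c14: I2 WR R5
c15: I4→IntU
c19: I3 EX
c20: I3 WR R2
c21: I4 RO
c22: I4 EX
c23: I4 WR R5
c24: I5→DivU
c25: I5 RO · I6→IntU
c26: I6 RO · I7→MulU
c27: I6 EX · I7 RO
c28: I6 WR R2
c30: I7 EX
c31: I7 WR R4
c32: I5 EX
c33: I5 WR R5

cycle = 26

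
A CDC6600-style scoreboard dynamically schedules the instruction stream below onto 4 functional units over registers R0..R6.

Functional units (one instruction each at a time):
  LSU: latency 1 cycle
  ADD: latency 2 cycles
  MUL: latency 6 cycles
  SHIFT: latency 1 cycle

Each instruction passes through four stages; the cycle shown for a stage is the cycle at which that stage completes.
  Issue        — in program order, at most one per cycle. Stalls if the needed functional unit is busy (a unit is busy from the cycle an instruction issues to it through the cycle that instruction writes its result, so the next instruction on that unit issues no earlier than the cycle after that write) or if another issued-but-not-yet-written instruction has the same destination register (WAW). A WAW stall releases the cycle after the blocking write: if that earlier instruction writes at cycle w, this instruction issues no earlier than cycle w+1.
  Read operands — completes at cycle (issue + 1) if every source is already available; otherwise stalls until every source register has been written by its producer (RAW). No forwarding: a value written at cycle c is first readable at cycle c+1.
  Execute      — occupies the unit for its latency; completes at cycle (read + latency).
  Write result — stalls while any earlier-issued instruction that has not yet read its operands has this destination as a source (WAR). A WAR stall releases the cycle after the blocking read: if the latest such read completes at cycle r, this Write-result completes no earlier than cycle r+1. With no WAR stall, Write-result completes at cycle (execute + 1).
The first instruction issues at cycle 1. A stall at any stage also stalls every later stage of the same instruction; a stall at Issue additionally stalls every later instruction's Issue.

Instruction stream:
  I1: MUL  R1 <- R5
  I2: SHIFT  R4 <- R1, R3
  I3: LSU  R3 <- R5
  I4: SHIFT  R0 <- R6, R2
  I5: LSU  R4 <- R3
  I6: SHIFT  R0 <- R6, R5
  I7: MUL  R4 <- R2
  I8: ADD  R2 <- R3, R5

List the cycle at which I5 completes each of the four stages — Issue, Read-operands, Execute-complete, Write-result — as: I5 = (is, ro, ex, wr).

I1 -> (1, 2, 8, 9)
I2 -> (2, 10, 11, 12)  // RAW R1: wait I1 write@9
I3 -> (3, 4, 5, 11)  // WAR R3: wait I2 read@10
I4 -> (13, 14, 15, 16)  // struct: SHIFT busy until I2 writes@12
I5 -> (14, 15, 16, 17)
I6 -> (17, 18, 19, 20)  // struct: SHIFT busy until I4 writes@16
I7 -> (18, 19, 25, 26)
I8 -> (19, 20, 22, 23)

I5 = (14, 15, 16, 17)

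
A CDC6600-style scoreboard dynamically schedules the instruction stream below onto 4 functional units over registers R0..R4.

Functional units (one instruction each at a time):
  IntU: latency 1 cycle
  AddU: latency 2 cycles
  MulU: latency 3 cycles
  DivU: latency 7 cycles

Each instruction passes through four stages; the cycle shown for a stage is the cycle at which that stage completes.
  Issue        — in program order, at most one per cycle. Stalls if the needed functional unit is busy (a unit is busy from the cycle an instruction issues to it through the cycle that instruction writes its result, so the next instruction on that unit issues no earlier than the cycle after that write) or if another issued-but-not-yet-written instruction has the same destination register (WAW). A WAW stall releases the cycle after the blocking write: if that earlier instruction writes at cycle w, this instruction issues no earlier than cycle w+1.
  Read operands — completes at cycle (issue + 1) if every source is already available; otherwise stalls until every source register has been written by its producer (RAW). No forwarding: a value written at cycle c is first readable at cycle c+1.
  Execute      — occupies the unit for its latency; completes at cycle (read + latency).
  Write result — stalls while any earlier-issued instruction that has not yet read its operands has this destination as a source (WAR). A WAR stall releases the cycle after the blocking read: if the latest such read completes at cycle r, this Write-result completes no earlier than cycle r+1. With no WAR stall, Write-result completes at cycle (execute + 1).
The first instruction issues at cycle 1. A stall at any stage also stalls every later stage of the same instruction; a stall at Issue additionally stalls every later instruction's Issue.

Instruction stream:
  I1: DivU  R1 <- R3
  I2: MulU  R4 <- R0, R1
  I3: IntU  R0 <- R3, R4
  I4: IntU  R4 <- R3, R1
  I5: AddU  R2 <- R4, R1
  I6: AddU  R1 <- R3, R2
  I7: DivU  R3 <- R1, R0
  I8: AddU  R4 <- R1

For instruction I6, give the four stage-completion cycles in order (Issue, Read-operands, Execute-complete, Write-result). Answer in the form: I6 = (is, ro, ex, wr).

I6 = (27, 28, 30, 31)

1) issue 1, read 2, done 9, write 10
2) issue 2, read 11, done 14, write 15  <RAW R1: wait I1 write@10>
3) issue 3, read 16, done 17, write 18  <RAW R4: wait I2 write@15>
4) issue 19, read 20, done 21, write 22  <struct: IntU busy until I3 writes@18>
5) issue 20, read 23, done 25, write 26  <RAW R4: wait I4 write@22>
6) issue 27, read 28, done 30, write 31  <struct: AddU busy until I5 writes@26>
7) issue 28, read 32, done 39, write 40  <RAW R1: wait I6 write@31>
8) issue 32, read 33, done 35, write 36  <struct: AddU busy until I6 writes@31>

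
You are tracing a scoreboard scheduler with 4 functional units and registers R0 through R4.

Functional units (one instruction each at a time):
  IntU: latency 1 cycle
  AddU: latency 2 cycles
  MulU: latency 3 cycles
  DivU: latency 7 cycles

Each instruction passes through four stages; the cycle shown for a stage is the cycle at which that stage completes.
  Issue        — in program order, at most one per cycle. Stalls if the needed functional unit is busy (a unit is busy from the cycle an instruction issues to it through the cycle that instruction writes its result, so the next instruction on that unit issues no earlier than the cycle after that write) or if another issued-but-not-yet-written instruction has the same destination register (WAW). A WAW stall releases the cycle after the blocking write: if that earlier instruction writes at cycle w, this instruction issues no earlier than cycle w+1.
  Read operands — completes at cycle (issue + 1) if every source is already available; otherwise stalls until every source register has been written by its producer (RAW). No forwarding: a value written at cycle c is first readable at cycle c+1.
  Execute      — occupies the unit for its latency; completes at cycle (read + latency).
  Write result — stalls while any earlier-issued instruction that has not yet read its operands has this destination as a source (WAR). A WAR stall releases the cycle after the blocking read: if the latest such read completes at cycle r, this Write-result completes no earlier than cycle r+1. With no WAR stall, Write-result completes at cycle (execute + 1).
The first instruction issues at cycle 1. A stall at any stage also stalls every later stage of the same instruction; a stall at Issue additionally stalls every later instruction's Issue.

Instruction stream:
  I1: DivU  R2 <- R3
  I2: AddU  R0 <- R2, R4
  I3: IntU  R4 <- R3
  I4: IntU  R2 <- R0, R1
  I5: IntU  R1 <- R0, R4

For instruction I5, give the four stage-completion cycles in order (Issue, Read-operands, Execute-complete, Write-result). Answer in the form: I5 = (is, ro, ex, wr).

[1] I1 dispatched to DivU
[2] I1 operands ready | I2 dispatched to AddU
[3] I3 dispatched to IntU
[4] I3 operands ready
[5] I3 complete
[9] I1 complete
[10] R2←I1
[11] I2 operands ready
[12] R4←I3
[13] I2 complete | I4 dispatched to IntU
[14] R0←I2
[15] I4 operands ready
[16] I4 complete
[17] R2←I4
[18] I5 dispatched to IntU
[19] I5 operands ready
[20] I5 complete
[21] R1←I5

I5 = (18, 19, 20, 21)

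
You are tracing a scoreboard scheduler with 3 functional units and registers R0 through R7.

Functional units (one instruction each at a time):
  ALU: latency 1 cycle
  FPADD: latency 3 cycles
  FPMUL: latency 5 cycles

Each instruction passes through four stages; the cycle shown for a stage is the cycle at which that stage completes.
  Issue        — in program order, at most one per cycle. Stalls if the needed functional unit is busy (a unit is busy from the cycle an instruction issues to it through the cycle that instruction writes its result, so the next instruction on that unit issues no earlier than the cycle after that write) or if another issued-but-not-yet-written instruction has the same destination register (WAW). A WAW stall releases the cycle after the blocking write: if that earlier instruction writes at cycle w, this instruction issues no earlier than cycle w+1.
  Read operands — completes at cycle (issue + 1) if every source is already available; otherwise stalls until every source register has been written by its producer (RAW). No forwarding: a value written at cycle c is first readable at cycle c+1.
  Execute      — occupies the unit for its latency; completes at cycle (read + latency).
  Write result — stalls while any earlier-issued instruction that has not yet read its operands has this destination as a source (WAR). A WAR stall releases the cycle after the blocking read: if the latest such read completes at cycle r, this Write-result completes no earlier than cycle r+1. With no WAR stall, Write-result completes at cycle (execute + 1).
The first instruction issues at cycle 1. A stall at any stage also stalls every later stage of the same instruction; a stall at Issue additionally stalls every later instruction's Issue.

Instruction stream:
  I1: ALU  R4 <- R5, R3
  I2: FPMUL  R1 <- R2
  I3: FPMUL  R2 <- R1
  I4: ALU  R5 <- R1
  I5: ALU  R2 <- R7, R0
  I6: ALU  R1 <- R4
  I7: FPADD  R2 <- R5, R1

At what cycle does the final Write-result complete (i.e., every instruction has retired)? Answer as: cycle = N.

cycle = 30

I1  is:1  ro:2  ex:3  wr:4
I2  is:2  ro:3  ex:8  wr:9
I3  is:10  ro:11  ex:16  wr:17  — struct: FPMUL busy until I2 writes@9
I4  is:11  ro:12  ex:13  wr:14
I5  is:18  ro:19  ex:20  wr:21  — WAW R2: wait I3 write@17
I6  is:22  ro:23  ex:24  wr:25  — struct: ALU busy until I5 writes@21
I7  is:23  ro:26  ex:29  wr:30  — RAW R1: wait I6 write@25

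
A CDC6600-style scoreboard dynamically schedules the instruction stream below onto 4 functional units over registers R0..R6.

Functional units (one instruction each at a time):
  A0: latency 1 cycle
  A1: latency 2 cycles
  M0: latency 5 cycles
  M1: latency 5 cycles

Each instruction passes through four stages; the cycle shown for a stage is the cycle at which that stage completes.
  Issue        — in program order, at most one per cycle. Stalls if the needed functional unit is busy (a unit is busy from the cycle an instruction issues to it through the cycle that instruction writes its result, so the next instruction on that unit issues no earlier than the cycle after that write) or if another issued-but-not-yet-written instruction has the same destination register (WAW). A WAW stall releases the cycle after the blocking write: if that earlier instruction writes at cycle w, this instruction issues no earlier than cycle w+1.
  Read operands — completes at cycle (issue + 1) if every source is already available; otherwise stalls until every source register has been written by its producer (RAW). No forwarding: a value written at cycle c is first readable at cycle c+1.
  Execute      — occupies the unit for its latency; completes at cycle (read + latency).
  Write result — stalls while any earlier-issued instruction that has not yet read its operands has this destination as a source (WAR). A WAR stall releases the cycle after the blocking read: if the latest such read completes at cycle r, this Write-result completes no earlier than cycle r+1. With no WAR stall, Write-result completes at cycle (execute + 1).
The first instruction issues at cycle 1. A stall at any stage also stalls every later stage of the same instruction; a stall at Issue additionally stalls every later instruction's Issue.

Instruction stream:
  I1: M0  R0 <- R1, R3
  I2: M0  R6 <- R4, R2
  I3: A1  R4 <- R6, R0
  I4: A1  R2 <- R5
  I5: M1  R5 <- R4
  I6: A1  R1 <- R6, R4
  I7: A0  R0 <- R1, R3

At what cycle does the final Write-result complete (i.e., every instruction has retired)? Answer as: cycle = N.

I1  is:1  ro:2  ex:7  wr:8
I2  is:9  ro:10  ex:15  wr:16  — struct: M0 busy until I1 writes@8
I3  is:10  ro:17  ex:19  wr:20  — RAW R6: wait I2 write@16
I4  is:21  ro:22  ex:24  wr:25  — struct: A1 busy until I3 writes@20
I5  is:22  ro:23  ex:28  wr:29
I6  is:26  ro:27  ex:29  wr:30  — struct: A1 busy until I4 writes@25
I7  is:27  ro:31  ex:32  wr:33  — RAW R1: wait I6 write@30

cycle = 33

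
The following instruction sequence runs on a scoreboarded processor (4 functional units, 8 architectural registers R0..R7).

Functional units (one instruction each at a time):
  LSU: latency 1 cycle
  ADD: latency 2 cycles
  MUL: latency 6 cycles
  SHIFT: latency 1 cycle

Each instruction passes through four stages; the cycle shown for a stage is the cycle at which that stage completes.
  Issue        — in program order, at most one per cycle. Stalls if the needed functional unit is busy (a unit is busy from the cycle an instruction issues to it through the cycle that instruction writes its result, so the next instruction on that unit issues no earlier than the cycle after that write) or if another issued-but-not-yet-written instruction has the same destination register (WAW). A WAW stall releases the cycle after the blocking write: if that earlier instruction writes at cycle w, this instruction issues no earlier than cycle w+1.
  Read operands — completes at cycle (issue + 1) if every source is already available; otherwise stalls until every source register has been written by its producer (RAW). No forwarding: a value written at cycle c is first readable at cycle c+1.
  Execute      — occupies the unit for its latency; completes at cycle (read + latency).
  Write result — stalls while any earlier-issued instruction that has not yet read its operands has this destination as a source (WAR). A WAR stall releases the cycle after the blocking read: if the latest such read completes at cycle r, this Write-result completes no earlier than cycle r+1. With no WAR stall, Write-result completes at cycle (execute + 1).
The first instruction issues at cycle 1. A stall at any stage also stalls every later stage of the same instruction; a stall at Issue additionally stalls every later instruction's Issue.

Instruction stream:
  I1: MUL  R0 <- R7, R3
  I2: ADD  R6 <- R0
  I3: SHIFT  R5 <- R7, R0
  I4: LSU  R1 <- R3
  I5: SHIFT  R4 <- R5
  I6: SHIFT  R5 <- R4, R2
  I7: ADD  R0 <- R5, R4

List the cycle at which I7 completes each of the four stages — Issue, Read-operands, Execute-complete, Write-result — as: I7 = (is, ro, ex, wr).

I1: IS=1 RO=2 EX=8 WR=9
I2: IS=2 RO=10 EX=12 WR=13  [RAW R0: wait I1 write@9]
I3: IS=3 RO=10 EX=11 WR=12  [RAW R0: wait I1 write@9]
I4: IS=4 RO=5 EX=6 WR=7
I5: IS=13 RO=14 EX=15 WR=16  [struct: SHIFT busy until I3 writes@12]
I6: IS=17 RO=18 EX=19 WR=20  [struct: SHIFT busy until I5 writes@16]
I7: IS=18 RO=21 EX=23 WR=24  [RAW R5: wait I6 write@20]

I7 = (18, 21, 23, 24)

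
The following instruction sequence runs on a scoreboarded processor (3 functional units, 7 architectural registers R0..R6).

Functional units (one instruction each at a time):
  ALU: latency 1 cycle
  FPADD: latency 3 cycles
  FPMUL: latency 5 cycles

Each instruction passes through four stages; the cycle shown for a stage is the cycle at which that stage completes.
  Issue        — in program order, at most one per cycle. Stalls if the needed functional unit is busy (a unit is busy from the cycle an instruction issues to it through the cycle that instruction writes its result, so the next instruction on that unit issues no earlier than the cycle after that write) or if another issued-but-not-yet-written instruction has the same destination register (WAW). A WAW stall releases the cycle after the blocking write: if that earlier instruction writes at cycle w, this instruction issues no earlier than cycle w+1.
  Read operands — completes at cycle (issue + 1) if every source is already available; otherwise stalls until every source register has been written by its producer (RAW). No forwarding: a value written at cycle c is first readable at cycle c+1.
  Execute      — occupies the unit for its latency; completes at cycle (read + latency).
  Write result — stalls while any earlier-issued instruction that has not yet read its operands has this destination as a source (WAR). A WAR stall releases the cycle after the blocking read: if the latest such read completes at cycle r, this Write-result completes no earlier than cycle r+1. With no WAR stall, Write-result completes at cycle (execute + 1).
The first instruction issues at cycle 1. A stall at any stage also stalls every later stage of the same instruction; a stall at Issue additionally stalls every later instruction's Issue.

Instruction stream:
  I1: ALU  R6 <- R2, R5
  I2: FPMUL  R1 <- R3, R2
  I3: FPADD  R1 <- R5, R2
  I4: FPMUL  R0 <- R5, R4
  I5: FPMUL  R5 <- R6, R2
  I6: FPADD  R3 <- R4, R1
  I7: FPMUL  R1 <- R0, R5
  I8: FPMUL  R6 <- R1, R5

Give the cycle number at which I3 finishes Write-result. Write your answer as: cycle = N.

cycle = 15

I1 -> (1, 2, 3, 4)
I2 -> (2, 3, 8, 9)
I3 -> (10, 11, 14, 15)  // WAW R1: wait I2 write@9
I4 -> (11, 12, 17, 18)
I5 -> (19, 20, 25, 26)  // struct: FPMUL busy until I4 writes@18
I6 -> (20, 21, 24, 25)
I7 -> (27, 28, 33, 34)  // struct: FPMUL busy until I5 writes@26
I8 -> (35, 36, 41, 42)  // struct: FPMUL busy until I7 writes@34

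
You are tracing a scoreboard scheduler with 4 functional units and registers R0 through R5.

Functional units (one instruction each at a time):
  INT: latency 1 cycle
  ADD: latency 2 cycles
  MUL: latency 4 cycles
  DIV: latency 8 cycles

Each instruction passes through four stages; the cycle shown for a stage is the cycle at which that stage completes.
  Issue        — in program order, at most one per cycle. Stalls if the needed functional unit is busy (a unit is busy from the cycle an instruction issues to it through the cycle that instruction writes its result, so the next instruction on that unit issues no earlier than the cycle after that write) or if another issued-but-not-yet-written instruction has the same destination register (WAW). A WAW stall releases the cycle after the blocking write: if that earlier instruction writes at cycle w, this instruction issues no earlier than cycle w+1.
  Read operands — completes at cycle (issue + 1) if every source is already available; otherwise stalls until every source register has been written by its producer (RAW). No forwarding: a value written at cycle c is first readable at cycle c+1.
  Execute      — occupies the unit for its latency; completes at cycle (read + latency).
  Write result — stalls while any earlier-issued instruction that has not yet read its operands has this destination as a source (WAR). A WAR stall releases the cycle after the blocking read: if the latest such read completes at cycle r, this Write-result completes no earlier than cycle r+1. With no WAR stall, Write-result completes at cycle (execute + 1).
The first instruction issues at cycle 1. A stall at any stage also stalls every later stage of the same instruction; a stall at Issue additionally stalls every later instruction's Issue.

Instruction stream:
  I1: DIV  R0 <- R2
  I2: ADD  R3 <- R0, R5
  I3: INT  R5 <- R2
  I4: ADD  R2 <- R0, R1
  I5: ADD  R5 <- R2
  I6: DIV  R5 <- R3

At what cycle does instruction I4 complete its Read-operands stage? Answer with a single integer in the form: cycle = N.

[I1] 1/2/10/11
[I2] 2/12/14/15  (RAW R0: wait I1 write@11)
[I3] 3/4/5/13  (WAR R5: wait I2 read@12)
[I4] 16/17/19/20  (struct: ADD busy until I2 writes@15)
[I5] 21/22/24/25  (struct: ADD busy until I4 writes@20)
[I6] 26/27/35/36  (WAW R5: wait I5 write@25)

cycle = 17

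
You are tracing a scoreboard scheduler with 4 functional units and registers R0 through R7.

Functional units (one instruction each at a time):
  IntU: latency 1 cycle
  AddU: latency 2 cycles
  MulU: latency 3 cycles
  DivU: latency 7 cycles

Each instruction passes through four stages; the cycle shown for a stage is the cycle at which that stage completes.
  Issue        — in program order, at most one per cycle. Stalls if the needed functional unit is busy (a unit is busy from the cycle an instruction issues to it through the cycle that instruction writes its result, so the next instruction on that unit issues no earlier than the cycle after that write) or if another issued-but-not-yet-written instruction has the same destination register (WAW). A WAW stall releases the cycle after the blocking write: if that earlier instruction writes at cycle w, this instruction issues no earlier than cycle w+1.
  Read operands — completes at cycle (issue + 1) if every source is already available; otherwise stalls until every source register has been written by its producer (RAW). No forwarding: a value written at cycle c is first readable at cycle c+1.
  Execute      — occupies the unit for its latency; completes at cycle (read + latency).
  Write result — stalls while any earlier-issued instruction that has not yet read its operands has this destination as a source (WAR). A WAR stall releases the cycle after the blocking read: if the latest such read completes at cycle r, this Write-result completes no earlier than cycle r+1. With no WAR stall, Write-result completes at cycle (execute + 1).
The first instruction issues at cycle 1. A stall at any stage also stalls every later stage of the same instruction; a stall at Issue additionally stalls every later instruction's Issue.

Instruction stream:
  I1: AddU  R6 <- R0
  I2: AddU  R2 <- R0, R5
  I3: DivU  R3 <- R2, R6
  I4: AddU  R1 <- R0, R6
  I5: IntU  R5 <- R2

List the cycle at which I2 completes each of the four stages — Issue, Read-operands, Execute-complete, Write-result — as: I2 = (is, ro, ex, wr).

[1] I1→AddU
[2] I1 RO
[4] I1 EX
[5] I1 WR R6
[6] I2→AddU
[7] I2 RO · I3→DivU
[9] I2 EX
[10] I2 WR R2
[11] I3 RO · I4→AddU
[12] I4 RO · I5→IntU
[13] I5 RO
[14] I4 EX · I5 EX
[15] I4 WR R1 · I5 WR R5
[18] I3 EX
[19] I3 WR R3

I2 = (6, 7, 9, 10)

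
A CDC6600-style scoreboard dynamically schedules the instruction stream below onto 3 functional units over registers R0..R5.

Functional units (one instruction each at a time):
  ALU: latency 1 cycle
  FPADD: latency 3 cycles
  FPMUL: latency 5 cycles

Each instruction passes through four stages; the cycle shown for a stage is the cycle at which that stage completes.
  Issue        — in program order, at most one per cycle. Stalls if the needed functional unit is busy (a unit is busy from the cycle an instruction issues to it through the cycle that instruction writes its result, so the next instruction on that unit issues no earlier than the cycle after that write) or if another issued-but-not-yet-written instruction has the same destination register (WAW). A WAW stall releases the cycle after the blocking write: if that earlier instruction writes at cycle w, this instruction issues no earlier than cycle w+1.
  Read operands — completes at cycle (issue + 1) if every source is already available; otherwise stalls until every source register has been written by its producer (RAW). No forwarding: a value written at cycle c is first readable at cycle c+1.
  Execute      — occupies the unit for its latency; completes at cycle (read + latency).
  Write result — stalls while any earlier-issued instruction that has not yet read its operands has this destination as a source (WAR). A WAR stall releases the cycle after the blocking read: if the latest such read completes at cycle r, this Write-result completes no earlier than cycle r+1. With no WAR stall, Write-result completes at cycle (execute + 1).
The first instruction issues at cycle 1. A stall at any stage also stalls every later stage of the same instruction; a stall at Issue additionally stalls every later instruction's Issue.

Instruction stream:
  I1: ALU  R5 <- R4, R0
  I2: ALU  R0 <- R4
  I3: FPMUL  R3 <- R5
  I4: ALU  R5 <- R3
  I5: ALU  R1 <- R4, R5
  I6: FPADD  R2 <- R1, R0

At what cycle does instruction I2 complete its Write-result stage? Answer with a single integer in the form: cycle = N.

cycle = 8

  I1 | 1 | 2 | 3 | 4
  I2 | 5 | 6 | 7 | 8   struct: ALU busy until I1 writes@4
  I3 | 6 | 7 | 12 | 13
  I4 | 9 | 14 | 15 | 16   struct: ALU busy until I2 writes@8 · RAW R3: wait I3 write@13
  I5 | 17 | 18 | 19 | 20   struct: ALU busy until I4 writes@16
  I6 | 18 | 21 | 24 | 25   RAW R1: wait I5 write@20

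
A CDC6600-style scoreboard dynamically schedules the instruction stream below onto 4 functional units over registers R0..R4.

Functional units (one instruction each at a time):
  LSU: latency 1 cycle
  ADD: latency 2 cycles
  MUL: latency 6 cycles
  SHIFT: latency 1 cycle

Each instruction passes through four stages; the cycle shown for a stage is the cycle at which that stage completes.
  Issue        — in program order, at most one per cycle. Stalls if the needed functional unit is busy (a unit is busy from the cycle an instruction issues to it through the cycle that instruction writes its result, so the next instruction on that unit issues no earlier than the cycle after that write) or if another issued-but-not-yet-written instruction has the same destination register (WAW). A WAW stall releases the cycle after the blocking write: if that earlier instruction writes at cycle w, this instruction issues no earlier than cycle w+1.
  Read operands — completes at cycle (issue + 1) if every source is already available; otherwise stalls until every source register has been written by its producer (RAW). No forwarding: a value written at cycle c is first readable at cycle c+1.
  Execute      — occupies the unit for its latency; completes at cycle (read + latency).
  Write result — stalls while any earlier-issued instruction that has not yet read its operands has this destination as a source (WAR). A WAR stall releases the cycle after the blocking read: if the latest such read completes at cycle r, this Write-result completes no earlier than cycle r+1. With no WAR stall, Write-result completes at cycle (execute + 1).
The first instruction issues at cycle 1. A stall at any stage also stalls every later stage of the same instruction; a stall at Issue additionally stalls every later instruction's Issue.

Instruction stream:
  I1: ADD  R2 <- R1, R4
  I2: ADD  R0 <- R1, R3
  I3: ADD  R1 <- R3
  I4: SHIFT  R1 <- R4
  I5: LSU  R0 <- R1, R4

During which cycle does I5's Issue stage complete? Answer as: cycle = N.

cycle = 17

1) issue 1, read 2, done 4, write 5
2) issue 6, read 7, done 9, write 10  <struct: ADD busy until I1 writes@5>
3) issue 11, read 12, done 14, write 15  <struct: ADD busy until I2 writes@10>
4) issue 16, read 17, done 18, write 19  <WAW R1: wait I3 write@15>
5) issue 17, read 20, done 21, write 22  <RAW R1: wait I4 write@19>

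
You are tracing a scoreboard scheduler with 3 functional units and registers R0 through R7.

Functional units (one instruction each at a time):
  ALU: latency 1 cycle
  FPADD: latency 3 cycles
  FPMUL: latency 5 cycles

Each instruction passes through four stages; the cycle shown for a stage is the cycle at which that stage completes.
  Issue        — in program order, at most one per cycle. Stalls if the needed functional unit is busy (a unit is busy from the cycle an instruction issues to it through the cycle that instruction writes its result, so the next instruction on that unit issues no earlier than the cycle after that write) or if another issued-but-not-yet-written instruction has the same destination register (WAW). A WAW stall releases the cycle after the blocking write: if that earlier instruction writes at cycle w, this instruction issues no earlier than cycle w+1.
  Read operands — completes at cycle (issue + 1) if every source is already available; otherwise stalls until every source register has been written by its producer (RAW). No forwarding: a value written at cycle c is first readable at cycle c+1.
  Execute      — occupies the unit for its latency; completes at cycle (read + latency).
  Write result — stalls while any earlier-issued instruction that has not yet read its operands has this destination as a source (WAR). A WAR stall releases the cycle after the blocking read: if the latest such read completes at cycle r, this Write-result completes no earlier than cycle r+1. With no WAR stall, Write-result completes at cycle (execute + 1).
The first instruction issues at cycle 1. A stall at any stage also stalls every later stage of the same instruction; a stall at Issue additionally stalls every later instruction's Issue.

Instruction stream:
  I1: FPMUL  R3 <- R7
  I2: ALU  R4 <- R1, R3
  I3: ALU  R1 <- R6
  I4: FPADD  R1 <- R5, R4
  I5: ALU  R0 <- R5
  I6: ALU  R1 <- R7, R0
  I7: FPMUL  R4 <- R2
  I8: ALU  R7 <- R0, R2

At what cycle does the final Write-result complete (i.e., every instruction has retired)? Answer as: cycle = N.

cycle = 30

I1: IS=1 RO=2 EX=7 WR=8
I2: IS=2 RO=9 EX=10 WR=11  [RAW R3: wait I1 write@8]
I3: IS=12 RO=13 EX=14 WR=15  [struct: ALU busy until I2 writes@11]
I4: IS=16 RO=17 EX=20 WR=21  [WAW R1: wait I3 write@15]
I5: IS=17 RO=18 EX=19 WR=20
I6: IS=22 RO=23 EX=24 WR=25  [WAW R1: wait I4 write@21]
I7: IS=23 RO=24 EX=29 WR=30
I8: IS=26 RO=27 EX=28 WR=29  [struct: ALU busy until I6 writes@25]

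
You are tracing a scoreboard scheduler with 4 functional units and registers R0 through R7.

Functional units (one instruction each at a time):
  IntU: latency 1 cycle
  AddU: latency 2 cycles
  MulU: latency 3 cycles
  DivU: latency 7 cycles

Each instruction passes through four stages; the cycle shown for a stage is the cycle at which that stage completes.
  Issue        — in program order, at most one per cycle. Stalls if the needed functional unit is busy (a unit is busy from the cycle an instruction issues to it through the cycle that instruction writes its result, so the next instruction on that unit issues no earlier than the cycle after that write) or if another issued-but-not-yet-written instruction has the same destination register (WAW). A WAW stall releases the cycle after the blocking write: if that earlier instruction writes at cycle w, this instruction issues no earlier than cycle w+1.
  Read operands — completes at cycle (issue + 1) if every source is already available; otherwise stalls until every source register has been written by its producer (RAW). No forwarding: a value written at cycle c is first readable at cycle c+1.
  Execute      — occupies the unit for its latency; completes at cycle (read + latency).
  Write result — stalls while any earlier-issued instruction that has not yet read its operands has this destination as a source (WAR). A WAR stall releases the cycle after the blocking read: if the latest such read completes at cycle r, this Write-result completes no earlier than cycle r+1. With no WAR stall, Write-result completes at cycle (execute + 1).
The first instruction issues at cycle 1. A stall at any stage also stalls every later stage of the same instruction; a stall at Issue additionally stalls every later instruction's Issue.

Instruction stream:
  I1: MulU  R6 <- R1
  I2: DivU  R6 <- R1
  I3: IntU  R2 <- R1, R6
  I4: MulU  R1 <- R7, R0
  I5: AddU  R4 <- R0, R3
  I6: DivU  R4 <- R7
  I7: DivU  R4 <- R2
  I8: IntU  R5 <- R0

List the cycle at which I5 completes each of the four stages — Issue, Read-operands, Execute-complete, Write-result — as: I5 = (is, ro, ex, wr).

I5 = (10, 11, 13, 14)

  I1 | 1 | 2 | 5 | 6
  I2 | 7 | 8 | 15 | 16   WAW R6: wait I1 write@6
  I3 | 8 | 17 | 18 | 19   RAW R6: wait I2 write@16
  I4 | 9 | 10 | 13 | 18   WAR R1: wait I3 read@17
  I5 | 10 | 11 | 13 | 14
  I6 | 17 | 18 | 25 | 26   struct: DivU busy until I2 writes@16
  I7 | 27 | 28 | 35 | 36   struct: DivU busy until I6 writes@26
  I8 | 28 | 29 | 30 | 31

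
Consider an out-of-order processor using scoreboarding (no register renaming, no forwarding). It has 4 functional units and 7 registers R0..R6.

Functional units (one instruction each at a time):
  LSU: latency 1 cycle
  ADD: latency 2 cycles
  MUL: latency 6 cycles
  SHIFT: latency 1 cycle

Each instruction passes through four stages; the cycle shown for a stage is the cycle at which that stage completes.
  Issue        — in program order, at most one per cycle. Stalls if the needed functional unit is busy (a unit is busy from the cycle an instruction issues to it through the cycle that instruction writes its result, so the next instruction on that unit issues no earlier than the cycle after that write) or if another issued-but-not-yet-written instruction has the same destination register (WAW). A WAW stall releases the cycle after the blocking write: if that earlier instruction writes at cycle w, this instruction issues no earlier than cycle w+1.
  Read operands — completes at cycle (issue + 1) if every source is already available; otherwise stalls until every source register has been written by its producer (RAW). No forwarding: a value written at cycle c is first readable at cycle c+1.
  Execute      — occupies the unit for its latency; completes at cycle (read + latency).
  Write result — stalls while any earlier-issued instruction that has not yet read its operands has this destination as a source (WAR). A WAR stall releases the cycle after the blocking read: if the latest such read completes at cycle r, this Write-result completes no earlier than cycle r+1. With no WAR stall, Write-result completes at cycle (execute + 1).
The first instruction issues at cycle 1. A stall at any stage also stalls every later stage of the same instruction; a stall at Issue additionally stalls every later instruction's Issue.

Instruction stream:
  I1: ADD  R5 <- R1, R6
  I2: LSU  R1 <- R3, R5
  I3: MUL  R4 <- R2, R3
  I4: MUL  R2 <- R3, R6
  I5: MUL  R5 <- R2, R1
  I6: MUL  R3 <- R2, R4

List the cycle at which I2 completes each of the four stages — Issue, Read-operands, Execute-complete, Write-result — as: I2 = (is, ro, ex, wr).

I1  is:1  ro:2  ex:4  wr:5
I2  is:2  ro:6  ex:7  wr:8  — RAW R5: wait I1 write@5
I3  is:3  ro:4  ex:10  wr:11
I4  is:12  ro:13  ex:19  wr:20  — struct: MUL busy until I3 writes@11
I5  is:21  ro:22  ex:28  wr:29  — struct: MUL busy until I4 writes@20
I6  is:30  ro:31  ex:37  wr:38  — struct: MUL busy until I5 writes@29

I2 = (2, 6, 7, 8)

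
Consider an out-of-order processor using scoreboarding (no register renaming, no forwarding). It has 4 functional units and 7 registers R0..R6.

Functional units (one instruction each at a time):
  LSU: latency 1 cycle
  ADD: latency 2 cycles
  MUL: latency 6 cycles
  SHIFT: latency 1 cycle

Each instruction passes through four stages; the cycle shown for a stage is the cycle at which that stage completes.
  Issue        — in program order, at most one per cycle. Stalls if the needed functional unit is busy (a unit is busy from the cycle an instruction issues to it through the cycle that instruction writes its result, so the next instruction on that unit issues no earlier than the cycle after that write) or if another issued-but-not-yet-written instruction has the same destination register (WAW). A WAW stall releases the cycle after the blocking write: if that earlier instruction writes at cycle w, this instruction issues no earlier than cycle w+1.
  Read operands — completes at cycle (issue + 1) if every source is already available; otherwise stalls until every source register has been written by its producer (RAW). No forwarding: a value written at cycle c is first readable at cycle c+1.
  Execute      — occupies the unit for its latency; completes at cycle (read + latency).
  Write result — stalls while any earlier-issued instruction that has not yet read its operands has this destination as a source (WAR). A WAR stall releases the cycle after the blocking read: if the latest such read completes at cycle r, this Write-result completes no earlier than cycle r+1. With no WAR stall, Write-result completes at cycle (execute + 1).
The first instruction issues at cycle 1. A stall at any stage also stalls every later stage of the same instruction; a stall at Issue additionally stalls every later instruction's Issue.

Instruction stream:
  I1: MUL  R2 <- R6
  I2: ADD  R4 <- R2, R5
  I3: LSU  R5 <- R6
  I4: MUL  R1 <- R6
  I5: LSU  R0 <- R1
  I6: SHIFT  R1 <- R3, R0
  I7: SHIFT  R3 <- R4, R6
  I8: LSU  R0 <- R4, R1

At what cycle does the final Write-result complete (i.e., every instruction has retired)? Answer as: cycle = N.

cycle = 29

t=1  I1→MUL
t=2  I1 RO, I2→ADD
t=3  I3→LSU
t=4  I3 RO
t=5  I3 EX
t=8  I1 EX
t=9  I1 WR R2
t=10  I2 RO, I4→MUL
t=11  I3 WR R5, I4 RO
t=12  I2 EX, I5→LSU
t=13  I2 WR R4
t=17  I4 EX
t=18  I4 WR R1
t=19  I5 RO, I6→SHIFT
t=20  I5 EX
t=21  I5 WR R0
t=22  I6 RO
t=23  I6 EX
t=24  I6 WR R1
t=25  I7→SHIFT
t=26  I7 RO, I8→LSU
t=27  I7 EX, I8 RO
t=28  I7 WR R3, I8 EX
t=29  I8 WR R0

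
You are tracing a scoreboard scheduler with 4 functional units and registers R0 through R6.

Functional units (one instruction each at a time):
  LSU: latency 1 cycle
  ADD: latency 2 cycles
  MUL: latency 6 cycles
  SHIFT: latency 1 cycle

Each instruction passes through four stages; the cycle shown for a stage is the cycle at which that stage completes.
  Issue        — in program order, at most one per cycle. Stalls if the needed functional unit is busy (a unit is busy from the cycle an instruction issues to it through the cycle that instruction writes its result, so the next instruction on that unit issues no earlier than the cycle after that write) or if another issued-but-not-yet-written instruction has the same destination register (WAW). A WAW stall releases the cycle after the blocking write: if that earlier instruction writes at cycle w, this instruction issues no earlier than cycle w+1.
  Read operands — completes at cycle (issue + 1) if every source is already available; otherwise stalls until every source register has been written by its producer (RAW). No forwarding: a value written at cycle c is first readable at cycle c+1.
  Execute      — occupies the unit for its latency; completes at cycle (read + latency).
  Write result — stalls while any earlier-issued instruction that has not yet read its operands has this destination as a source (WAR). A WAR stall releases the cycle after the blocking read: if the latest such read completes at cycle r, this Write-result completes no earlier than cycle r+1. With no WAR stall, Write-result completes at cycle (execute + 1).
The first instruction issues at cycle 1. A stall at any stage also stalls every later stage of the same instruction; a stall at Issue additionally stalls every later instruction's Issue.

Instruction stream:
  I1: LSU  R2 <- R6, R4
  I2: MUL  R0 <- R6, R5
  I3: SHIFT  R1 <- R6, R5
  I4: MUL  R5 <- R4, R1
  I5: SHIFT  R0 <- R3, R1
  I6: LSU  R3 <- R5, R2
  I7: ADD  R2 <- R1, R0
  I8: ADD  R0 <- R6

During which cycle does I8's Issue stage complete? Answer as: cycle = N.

cycle = 22

c1: I1 dispatched to LSU
c2: I1 operands ready; I2 dispatched to MUL
c3: I1 complete; I2 operands ready; I3 dispatched to SHIFT
c4: R2←I1; I3 operands ready
c5: I3 complete
c6: R1←I3
c9: I2 complete
c10: R0←I2
c11: I4 dispatched to MUL
c12: I4 operands ready; I5 dispatched to SHIFT
c13: I5 operands ready; I6 dispatched to LSU
c14: I5 complete; I7 dispatched to ADD
c15: R0←I5
c16: I7 operands ready
c18: I4 complete; I7 complete
c19: R5←I4
c20: I6 operands ready
c21: I6 complete; R2←I7
c22: R3←I6; I8 dispatched to ADD
c23: I8 operands ready
c25: I8 complete
c26: R0←I8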